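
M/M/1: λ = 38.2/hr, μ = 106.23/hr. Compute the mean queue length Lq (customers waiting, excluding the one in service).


ρ = 38.2/106.23 = 0.3596
Lq = ρ²/(1−ρ) = 0.1293/0.6404 = 0.2019

Final: 0.2019


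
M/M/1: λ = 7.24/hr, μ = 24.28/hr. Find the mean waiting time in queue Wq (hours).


ρ = 7.24/24.28 = 0.2982
Wq = ρ/(μ−λ) = 0.2982/(24.28 − 7.24) = 0.2982/17.04 = 0.01750 hr

Final: 0.01750 hr


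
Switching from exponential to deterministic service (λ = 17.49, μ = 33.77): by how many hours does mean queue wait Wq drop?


ρ = 17.49/33.77 = 0.5179
Wq(M/M/1) = ρ/(μ−λ) = 0.5179/16.28 = 0.03181 hr
Wq(M/D/1) = ρ/(2(μ−λ)) = 0.01591 hr
Savings = 0.03181 − 0.01591 = 0.01591 hr

Final: 0.01591 hr


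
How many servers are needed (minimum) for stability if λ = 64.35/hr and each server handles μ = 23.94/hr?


Stability requires cμ > λ ⇔ c > λ/μ.
λ/μ = 64.35/23.94 = 2.6880
Minimum integer c = ⌊2.6880⌋ + 1 = 3
Check: 3·23.94 = 71.82 > 64.35, while 2·23.94 = 47.88 ≤ 64.35

Final: 3 servers


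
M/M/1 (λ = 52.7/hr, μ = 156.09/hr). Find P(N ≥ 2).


ρ = 52.7/156.09 = 0.3376
P(N ≥ n) = ρ^n = 0.3376^2 = 0.113991

Final: 0.113991


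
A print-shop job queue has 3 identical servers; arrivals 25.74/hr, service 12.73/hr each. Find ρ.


ρ = λ/(cμ) = 25.74/(3·12.73) = 25.74/38.19 = 0.6740

Final: 0.6740


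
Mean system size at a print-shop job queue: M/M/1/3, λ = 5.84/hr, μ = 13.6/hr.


ρ = 5.84/13.6 = 0.4294
L = ρ[1 − (K+1)ρ^K + Kρ^(K+1)] / [(1−ρ)(1−ρ^(K+1))]
Numerator: 0.4294·(1 − 4·0.079181 + 3·0.034001) = 0.337208
Denominator: (0.5706)·(0.965999) = 0.551187
L = 0.337208/0.551187 = 0.6118

Final: 0.6118


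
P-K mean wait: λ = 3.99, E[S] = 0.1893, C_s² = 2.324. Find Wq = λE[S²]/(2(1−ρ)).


ρ = λ·E[S] = 3.99·0.1893 = 0.7553
E[S²] = E[S]²(1+C_s²) = 0.1893²·(1+2.324) = 0.119114
Wq = λ·E[S²]/(2(1−ρ)) = 3.99·0.119114/(2·0.2447) = 0.97114 hr

Final: 0.97114 hr


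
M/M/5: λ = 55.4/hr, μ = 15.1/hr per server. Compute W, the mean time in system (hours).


a = 3.6689; ρ = 0.7338; P₀ = 0.020839
Lq = P₀·a^c·ρ/(c!(1−ρ)²) = 1.19513
Wq = Lq/λ = 1.19513/55.4 = 0.02157 hr
W = Wq + 1/μ = 0.02157 + 0.06623 = 0.08780 hr

Final: 0.08780 hr


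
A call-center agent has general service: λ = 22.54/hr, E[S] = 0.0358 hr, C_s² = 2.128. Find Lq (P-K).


ρ = λ·E[S] = 22.54·0.0358 = 0.8069
Lq = ρ²(1+C_s²)/(2(1−ρ)) = 0.6511·(1+2.128)/(2·0.1931)
= 0.6511·3.1280/0.3861 = 5.27473

Final: 5.27473


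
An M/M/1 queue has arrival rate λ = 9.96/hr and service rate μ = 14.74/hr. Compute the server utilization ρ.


ρ = λ/μ = 9.96/14.74 = 0.6757

Final: 0.6757


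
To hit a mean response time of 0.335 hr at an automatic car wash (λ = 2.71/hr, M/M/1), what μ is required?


W = 1/(μ−λ) ⇒ μ − λ = 1/W = 1/0.335 = 2.9851
μ = λ + 1/W = 2.71 + 2.9851 = 5.6951 per hr

Final: 5.6951 /hr


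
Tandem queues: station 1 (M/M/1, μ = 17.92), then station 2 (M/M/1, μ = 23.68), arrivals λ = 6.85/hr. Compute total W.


Each node sees arrival rate λ = 6.85/hr (tandem ⇒ throughput preserved).
W₁ = 1/(μ₁−λ) = 1/(17.92−6.85) = 0.09033 hr
W₂ = 1/(μ₂−λ) = 1/(23.68−6.85) = 0.05942 hr
W_total = W₁ + W₂ = 0.09033 + 0.05942 = 0.14975 hr

Final: 0.14975 hr


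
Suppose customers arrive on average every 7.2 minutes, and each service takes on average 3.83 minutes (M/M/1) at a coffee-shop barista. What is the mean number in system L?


λ = 60/7.2 = 8.3333 /hr
μ = 60/3.83 = 15.6658 /hr
ρ = λ/μ = 8.3333/15.6658 = 0.5319
L = ρ/(1−ρ) = 0.5319/0.4681 = 1.1365

Final: 1.1365


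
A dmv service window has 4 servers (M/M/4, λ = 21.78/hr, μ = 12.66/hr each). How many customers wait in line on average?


a = λ/μ = 1.7204; ρ = a/4 = 0.4301
P₀ = 0.175768
Lq = P₀·a^c·ρ / (c!·(1−ρ)²) = 0.175768·8.75985·0.4301/(24·0.32479)
= 0.08495

Final: 0.08495


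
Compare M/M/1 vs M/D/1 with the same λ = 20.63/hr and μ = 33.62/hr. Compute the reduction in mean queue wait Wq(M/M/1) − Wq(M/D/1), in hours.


ρ = 20.63/33.62 = 0.6136
Wq(M/M/1) = ρ/(μ−λ) = 0.6136/12.99 = 0.04724 hr
Wq(M/D/1) = ρ/(2(μ−λ)) = 0.02362 hr
Savings = 0.04724 − 0.02362 = 0.02362 hr

Final: 0.02362 hr


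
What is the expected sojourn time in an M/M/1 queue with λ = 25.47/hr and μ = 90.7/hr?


W = 1/(μ−λ) = 1/(90.7 − 25.47) = 1/65.23 = 0.01533 hr

Final: 0.01533 hr


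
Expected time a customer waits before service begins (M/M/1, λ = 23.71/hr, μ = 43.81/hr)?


ρ = 23.71/43.81 = 0.5412
Wq = ρ/(μ−λ) = 0.5412/(43.81 − 23.71) = 0.5412/20.10 = 0.02693 hr

Final: 0.02693 hr


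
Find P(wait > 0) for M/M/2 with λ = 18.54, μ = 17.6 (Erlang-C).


a = λ/μ = 1.0534; ρ = a/2 = 0.5267
P₀ = 0.310011 (from M/M/c formula)
C(c,a) = [a^c/(c!(1−ρ))]·P₀ = [1.10967/(2·0.4733)]·0.310011
= 1.17228·0.310011 = 0.363420

Final: 0.363420


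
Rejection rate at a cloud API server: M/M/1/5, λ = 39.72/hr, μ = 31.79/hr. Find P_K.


ρ = λ/μ = 39.72/31.79 = 1.2494
P_K = (1−ρ)ρ^K/(1−ρ^(K+1)) = (-0.2494·3.045044)/(1 − 3.804629)
= -0.759585/-2.804629 = 0.270833

Final: 0.270833


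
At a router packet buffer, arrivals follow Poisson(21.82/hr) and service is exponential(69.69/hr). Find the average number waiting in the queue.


ρ = 21.82/69.69 = 0.3131
Lq = ρ²/(1−ρ) = 0.09803/0.6869 = 0.1427

Final: 0.1427


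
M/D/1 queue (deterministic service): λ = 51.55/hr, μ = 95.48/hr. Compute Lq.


ρ = 51.55/95.48 = 0.5399
M/D/1: Lq = ρ²/(2(1−ρ)) = 0.2915/(2·0.4601) = 0.31678

Final: 0.31678


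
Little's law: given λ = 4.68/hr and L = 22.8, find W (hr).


W = L/λ = 22.8/4.68 = 4.8718 hr

Final: 4.8718 hr


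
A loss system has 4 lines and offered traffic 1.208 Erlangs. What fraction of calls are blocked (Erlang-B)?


B(c,a) = (a^c/c!) / Σ_{k=0}^{c} a^k/k!
a^4/4! = 0.088727
Σ terms (k=0..4): 1.00000 + 1.20800 + 0.72963 + 0.29380 + 0.08873 = 3.320158
B = 0.088727/3.320158 = 0.026724

Final: 0.026724


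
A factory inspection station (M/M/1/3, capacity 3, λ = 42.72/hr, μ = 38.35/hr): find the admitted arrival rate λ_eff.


ρ = 1.1140; P_K = (1−ρ)ρ^3/(1−ρ^4) = 0.291799
λ_eff = λ(1 − P_K) = 42.72·(1 − 0.291799) = 42.72·0.708201 = 30.2544 /hr

Final: 30.2544 /hr


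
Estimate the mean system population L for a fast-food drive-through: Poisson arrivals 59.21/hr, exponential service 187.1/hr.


ρ = λ/μ = 59.21/187.1 = 0.3165
L = ρ/(1−ρ) = 0.3165/(1 − 0.3165) = 0.3165/0.6835 = 0.4630

Final: 0.4630


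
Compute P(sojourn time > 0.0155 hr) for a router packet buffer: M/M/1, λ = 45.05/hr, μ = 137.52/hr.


W ~ Exponential(μ−λ) for M/M/1.
μ − λ = 137.52 − 45.05 = 92.4700
P(W > t) = e^{−(μ−λ)t} = e^{−1.4333} = 0.238524

Final: 0.238524


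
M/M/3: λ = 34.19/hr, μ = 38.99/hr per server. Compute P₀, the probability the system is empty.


a = λ/μ = 34.19/38.99 = 0.8769; ρ = a/c = 0.2923
Σ_{k=0}^{2} a^k/k! (terms k=0..2) = 1.00000 + 0.87689 + 0.38447 = 2.26136
Tail: a^3/(3!(1−ρ)) = 0.67428/(6·0.7077) = 0.15879
P₀ = 1/(2.26136 + 0.15879) = 1/2.42016 = 0.413197

Final: 0.413197


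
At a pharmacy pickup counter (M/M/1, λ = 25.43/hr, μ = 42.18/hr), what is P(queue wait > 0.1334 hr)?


ρ = 25.43/42.18 = 0.6029
P(Wq > t) = ρ·e^{−(μ−λ)t} = 0.6029·e^{−2.2344}
= 0.6029·0.107051 = 0.064540

Final: 0.064540


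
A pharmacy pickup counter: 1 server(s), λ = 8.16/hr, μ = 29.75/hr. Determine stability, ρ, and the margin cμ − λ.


Total capacity cμ = 1·29.75 = 29.75/hr
ρ = λ/(cμ) = 8.16/29.75 = 0.2743
Stable ⇔ ρ < 1: YES
Spare capacity = cμ − λ = 29.75 − 8.16 = 21.59/hr

Final: ρ = 0.2743; stable; margin = 21.59/hr


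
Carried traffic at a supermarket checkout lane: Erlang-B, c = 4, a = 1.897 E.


B(4,1.897) = 0.084658 (Erlang-B)
Carried load = a(1 − B) = 1.897·(1 − 0.084658) = 1.897·0.915342 = 1.7364 E

Final: 1.7364 Erlangs


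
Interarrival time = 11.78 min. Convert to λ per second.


λ = 1/(interarrival time) in consistent units.
1 second = 0.0166667 min, so λ = 0.0166667/11.78 = 0.001415 per second

Final: 0.001415 /sec


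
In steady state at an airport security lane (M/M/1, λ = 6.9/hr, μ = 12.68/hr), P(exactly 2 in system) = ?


ρ = 6.9/12.68 = 0.5442
P_n = (1−ρ)·ρ^n = (1 − 0.5442)·0.5442^2 = 0.4558·0.296115 = 0.134980

Final: 0.134980


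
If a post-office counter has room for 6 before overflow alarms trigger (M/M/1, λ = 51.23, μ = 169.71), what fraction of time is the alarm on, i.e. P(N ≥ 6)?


ρ = 51.23/169.71 = 0.3019
P(N ≥ n) = ρ^n = 0.3019^6 = 0.0007567

Final: 0.0007567


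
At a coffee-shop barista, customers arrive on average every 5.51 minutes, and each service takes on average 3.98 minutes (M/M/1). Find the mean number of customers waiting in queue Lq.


λ = 60/5.51 = 10.8893 /hr
μ = 60/3.98 = 15.0754 /hr
ρ = λ/μ = 10.8893/15.0754 = 0.7223
Lq = ρ²/(1−ρ) = 0.5218/0.2777 = 1.8790

Final: 1.8790


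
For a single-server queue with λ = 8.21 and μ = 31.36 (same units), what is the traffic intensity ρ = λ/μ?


ρ = λ/μ = 8.21/31.36 = 0.2618

Final: 0.2618


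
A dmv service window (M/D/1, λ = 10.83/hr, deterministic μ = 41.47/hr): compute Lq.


ρ = 10.83/41.47 = 0.2612
M/D/1: Lq = ρ²/(2(1−ρ)) = 0.06820/(2·0.7388) = 0.04615

Final: 0.04615


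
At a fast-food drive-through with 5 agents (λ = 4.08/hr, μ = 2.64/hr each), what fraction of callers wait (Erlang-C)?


a = λ/μ = 1.5455; ρ = a/5 = 0.3091
P₀ = 0.212816 (from M/M/c formula)
C(c,a) = [a^c/(c!(1−ρ))]·P₀ = [8.81619/(120·0.6909)]·0.212816
= 0.10634·0.212816 = 0.022630

Final: 0.022630


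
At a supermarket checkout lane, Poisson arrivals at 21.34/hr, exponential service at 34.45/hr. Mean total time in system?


W = 1/(μ−λ) = 1/(34.45 − 21.34) = 1/13.11 = 0.07628 hr

Final: 0.07628 hr


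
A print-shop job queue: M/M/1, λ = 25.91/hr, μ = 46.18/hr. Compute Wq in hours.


ρ = 25.91/46.18 = 0.5611
Wq = ρ/(μ−λ) = 0.5611/(46.18 − 25.91) = 0.5611/20.27 = 0.02768 hr

Final: 0.02768 hr


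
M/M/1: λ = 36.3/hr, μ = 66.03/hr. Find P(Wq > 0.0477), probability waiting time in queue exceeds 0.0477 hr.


ρ = 36.3/66.03 = 0.5498
P(Wq > t) = ρ·e^{−(μ−λ)t} = 0.5498·e^{−1.4181}
= 0.5498·0.242169 = 0.133132

Final: 0.133132


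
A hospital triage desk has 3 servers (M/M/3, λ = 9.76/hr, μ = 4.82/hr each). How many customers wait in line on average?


a = λ/μ = 2.0249; ρ = a/3 = 0.6750
P₀ = 0.107155
Lq = P₀·a^c·ρ / (c!·(1−ρ)²) = 0.107155·8.30249·0.6750/(6·0.10565)
= 0.94731

Final: 0.94731


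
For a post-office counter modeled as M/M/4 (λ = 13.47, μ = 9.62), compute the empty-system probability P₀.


a = λ/μ = 13.47/9.62 = 1.4002; ρ = a/c = 0.3501
Σ_{k=0}^{3} a^k/k! (terms k=0..3) = 1.00000 + 1.40021 + 0.98029 + 0.45754 = 3.83804
Tail: a^4/(4!(1−ρ)) = 3.84388/(24·0.6499) = 0.24642
P₀ = 1/(3.83804 + 0.24642) = 1/4.08446 = 0.244830

Final: 0.244830


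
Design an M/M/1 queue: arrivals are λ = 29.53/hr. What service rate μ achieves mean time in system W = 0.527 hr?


W = 1/(μ−λ) ⇒ μ − λ = 1/W = 1/0.527 = 1.8975
μ = λ + 1/W = 29.53 + 1.8975 = 31.4275 per hr

Final: 31.4275 /hr


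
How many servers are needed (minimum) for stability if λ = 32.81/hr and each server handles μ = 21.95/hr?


Stability requires cμ > λ ⇔ c > λ/μ.
λ/μ = 32.81/21.95 = 1.4948
Minimum integer c = ⌊1.4948⌋ + 1 = 2
Check: 2·21.95 = 43.90 > 32.81, while 1·21.95 = 21.95 ≤ 32.81

Final: 2 servers


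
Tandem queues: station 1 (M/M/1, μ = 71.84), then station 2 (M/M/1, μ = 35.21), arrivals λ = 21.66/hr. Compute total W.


Each node sees arrival rate λ = 21.66/hr (tandem ⇒ throughput preserved).
W₁ = 1/(μ₁−λ) = 1/(71.84−21.66) = 0.01993 hr
W₂ = 1/(μ₂−λ) = 1/(35.21−21.66) = 0.07380 hr
W_total = W₁ + W₂ = 0.01993 + 0.07380 = 0.09373 hr

Final: 0.09373 hr


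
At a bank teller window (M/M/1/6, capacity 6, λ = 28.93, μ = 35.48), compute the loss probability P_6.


ρ = λ/μ = 28.93/35.48 = 0.8154
P_K = (1−ρ)ρ^K/(1−ρ^(K+1)) = (0.1846·0.293893)/(1 − 0.239637)
= 0.054256/0.760363 = 0.071355

Final: 0.071355


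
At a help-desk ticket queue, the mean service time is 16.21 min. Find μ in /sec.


μ = 1/(service time) in consistent units.
1 second = 0.0166667 min, so μ = 0.0166667/16.21 = 0.001028 per second

Final: 0.001028 /sec


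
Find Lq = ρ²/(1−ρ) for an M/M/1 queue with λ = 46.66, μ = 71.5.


ρ = 46.66/71.5 = 0.6526
Lq = ρ²/(1−ρ) = 0.4259/0.3474 = 1.2258

Final: 1.2258


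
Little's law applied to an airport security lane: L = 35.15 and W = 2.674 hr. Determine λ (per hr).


λ = L/W = 35.15/2.674 = 13.1451 /hr

Final: 13.1451 /hr


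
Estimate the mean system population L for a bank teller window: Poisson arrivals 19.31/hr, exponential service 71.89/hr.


ρ = λ/μ = 19.31/71.89 = 0.2686
L = ρ/(1−ρ) = 0.2686/(1 − 0.2686) = 0.2686/0.7314 = 0.3672

Final: 0.3672


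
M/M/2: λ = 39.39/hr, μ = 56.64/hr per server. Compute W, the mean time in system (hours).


a = 0.6954; ρ = 0.3477; P₀ = 0.483985
Lq = P₀·a^c·ρ/(c!(1−ρ)²) = 0.09565
Wq = Lq/λ = 0.09565/39.39 = 0.002428 hr
W = Wq + 1/μ = 0.002428 + 0.01766 = 0.02008 hr

Final: 0.02008 hr


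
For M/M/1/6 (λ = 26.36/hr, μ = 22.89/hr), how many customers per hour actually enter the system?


ρ = 1.1516; P_K = (1−ρ)ρ^6/(1−ρ^7) = 0.209719
λ_eff = λ(1 − P_K) = 26.36·(1 − 0.209719) = 26.36·0.790281 = 20.8318 /hr

Final: 20.8318 /hr


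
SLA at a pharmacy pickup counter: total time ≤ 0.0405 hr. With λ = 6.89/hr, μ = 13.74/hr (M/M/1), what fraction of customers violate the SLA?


W ~ Exponential(μ−λ) for M/M/1.
μ − λ = 13.74 − 6.89 = 6.8500
P(W > t) = e^{−(μ−λ)t} = e^{−0.2774} = 0.757732

Final: 0.757732


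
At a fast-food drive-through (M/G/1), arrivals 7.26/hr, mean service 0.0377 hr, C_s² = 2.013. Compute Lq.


ρ = λ·E[S] = 7.26·0.0377 = 0.2737
Lq = ρ²(1+C_s²)/(2(1−ρ)) = 0.07491·(1+2.013)/(2·0.7263)
= 0.07491·3.0130/1.4526 = 0.15539

Final: 0.15539


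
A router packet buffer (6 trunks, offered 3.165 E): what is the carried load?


B(6,3.165) = 0.061552 (Erlang-B)
Carried load = a(1 − B) = 3.165·(1 − 0.061552) = 3.165·0.938448 = 2.9702 E

Final: 2.9702 Erlangs


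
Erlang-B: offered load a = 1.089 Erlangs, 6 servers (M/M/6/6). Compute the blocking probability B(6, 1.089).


B(c,a) = (a^c/c!) / Σ_{k=0}^{c} a^k/k!
a^6/6! = 0.002317
Σ terms (k=0..6): 1.00000 + 1.08900 + 0.59296 + 0.21524 + 0.05860 + 0.01276 + 0.002317 = 2.970885
B = 0.002317/2.970885 = 0.0007797

Final: 0.0007797


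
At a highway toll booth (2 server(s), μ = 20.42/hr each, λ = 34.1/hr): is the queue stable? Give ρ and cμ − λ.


Total capacity cμ = 2·20.42 = 40.84/hr
ρ = λ/(cμ) = 34.1/40.84 = 0.8350
Stable ⇔ ρ < 1: YES
Spare capacity = cμ − λ = 40.84 − 34.1 = 6.74/hr

Final: ρ = 0.8350; stable; margin = 6.74/hr


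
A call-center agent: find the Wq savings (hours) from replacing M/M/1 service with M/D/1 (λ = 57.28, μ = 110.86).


ρ = 57.28/110.86 = 0.5167
Wq(M/M/1) = ρ/(μ−λ) = 0.5167/53.58 = 0.009643 hr
Wq(M/D/1) = ρ/(2(μ−λ)) = 0.004822 hr
Savings = 0.009643 − 0.004822 = 0.004822 hr

Final: 0.004822 hr


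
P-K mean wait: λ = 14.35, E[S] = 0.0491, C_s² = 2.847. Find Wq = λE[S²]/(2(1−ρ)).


ρ = λ·E[S] = 14.35·0.0491 = 0.7046
E[S²] = E[S]²(1+C_s²) = 0.0491²·(1+2.847) = 0.009274
Wq = λ·E[S²]/(2(1−ρ)) = 14.35·0.009274/(2·0.2954) = 0.22526 hr

Final: 0.22526 hr


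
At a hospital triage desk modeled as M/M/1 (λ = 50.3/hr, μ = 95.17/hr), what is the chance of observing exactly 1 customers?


ρ = 50.3/95.17 = 0.5285
P_n = (1−ρ)·ρ^n = (1 − 0.5285)·0.5285^1 = 0.4715·0.528528 = 0.249186

Final: 0.249186


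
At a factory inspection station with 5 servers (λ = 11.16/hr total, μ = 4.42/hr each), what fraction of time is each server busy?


ρ = λ/(cμ) = 11.16/(5·4.42) = 11.16/22.10 = 0.5050

Final: 0.5050


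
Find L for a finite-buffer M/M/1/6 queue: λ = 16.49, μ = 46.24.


ρ = 16.49/46.24 = 0.3566
L = ρ[1 − (K+1)ρ^K + Kρ^(K+1)] / [(1−ρ)(1−ρ^(K+1))]
Numerator: 0.3566·(1 − 7·0.002057 + 6·0.0007335) = 0.353052
Denominator: (0.6434)·(0.999266) = 0.642910
L = 0.353052/0.642910 = 0.5491

Final: 0.5491


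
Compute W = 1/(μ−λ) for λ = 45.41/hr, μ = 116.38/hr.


W = 1/(μ−λ) = 1/(116.38 − 45.41) = 1/70.97 = 0.01409 hr

Final: 0.01409 hr


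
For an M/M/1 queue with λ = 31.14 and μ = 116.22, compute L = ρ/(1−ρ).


ρ = λ/μ = 31.14/116.22 = 0.2679
L = ρ/(1−ρ) = 0.2679/(1 − 0.2679) = 0.2679/0.7321 = 0.3660

Final: 0.3660


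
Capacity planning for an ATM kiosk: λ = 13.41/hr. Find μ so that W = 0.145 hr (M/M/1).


W = 1/(μ−λ) ⇒ μ − λ = 1/W = 1/0.145 = 6.8966
μ = λ + 1/W = 13.41 + 6.8966 = 20.3066 per hr

Final: 20.3066 /hr


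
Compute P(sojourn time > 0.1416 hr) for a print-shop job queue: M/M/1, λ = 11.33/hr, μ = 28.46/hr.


W ~ Exponential(μ−λ) for M/M/1.
μ − λ = 28.46 − 11.33 = 17.1300
P(W > t) = e^{−(μ−λ)t} = e^{−2.4256} = 0.088424

Final: 0.088424


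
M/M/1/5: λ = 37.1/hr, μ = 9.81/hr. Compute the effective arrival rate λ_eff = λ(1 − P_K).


ρ = 3.7819; P_K = (1−ρ)ρ^5/(1−ρ^6) = 0.735831
λ_eff = λ(1 − P_K) = 37.1·(1 − 0.735831) = 37.1·0.264169 = 9.8007 /hr

Final: 9.8007 /hr


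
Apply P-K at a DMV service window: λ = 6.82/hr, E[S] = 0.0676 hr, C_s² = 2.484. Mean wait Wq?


ρ = λ·E[S] = 6.82·0.0676 = 0.4610
E[S²] = E[S]²(1+C_s²) = 0.0676²·(1+2.484) = 0.015921
Wq = λ·E[S²]/(2(1−ρ)) = 6.82·0.015921/(2·0.5390) = 0.10073 hr

Final: 0.10073 hr


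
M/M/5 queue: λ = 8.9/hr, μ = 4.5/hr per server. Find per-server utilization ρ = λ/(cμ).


ρ = λ/(cμ) = 8.9/(5·4.5) = 8.9/22.50 = 0.3956

Final: 0.3956


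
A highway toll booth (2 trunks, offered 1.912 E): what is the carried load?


B(2,1.912) = 0.385637 (Erlang-B)
Carried load = a(1 − B) = 1.912·(1 − 0.385637) = 1.912·0.614363 = 1.1747 E

Final: 1.1747 Erlangs


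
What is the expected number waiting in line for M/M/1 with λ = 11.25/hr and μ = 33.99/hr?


ρ = 11.25/33.99 = 0.3310
Lq = ρ²/(1−ρ) = 0.1095/0.6690 = 0.1637

Final: 0.1637


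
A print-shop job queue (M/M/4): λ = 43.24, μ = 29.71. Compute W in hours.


a = 1.4554; ρ = 0.3639; P₀ = 0.231365
Lq = P₀·a^c·ρ/(c!(1−ρ)²) = 0.03889
Wq = Lq/λ = 0.03889/43.24 = 0.0008994 hr
W = Wq + 1/μ = 0.0008994 + 0.03366 = 0.03456 hr

Final: 0.03456 hr


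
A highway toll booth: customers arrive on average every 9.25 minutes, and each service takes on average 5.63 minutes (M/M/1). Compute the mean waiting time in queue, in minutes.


λ = 60/9.25 = 6.4865 /hr
μ = 60/5.63 = 10.6572 /hr
ρ = λ/μ = 6.4865/10.6572 = 0.6086
Wq = ρ/(μ−λ) = 0.6086/(10.6572−6.4865) = 0.14593 hr
In minutes: 0.14593·60 = 8.756 min

Final: 8.756 min


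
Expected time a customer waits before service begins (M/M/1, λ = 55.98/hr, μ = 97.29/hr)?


ρ = 55.98/97.29 = 0.5754
Wq = ρ/(μ−λ) = 0.5754/(97.29 − 55.98) = 0.5754/41.31 = 0.01393 hr

Final: 0.01393 hr


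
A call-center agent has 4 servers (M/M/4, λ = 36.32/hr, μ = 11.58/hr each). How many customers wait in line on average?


a = λ/μ = 3.1364; ρ = a/4 = 0.7841
P₀ = 0.030419
Lq = P₀·a^c·ρ / (c!·(1−ρ)²) = 0.030419·96.77187·0.7841/(24·0.04661)
= 2.06345

Final: 2.06345


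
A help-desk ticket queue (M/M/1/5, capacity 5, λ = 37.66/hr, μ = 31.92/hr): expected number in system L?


ρ = 37.66/31.92 = 1.1798
L = ρ[1 − (K+1)ρ^K + Kρ^(K+1)] / [(1−ρ)(1−ρ^(K+1))]
Numerator: 1.1798·(1 − 6·2.286058 + 5·2.697147) = 0.907744
Denominator: (-0.1798)·(-1.697147) = 0.305189
L = 0.907744/0.305189 = 2.9744

Final: 2.9744


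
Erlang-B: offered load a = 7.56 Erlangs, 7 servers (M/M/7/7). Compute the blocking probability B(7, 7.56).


B(c,a) = (a^c/c!) / Σ_{k=0}^{c} a^k/k!
a^7/7! = 280.041266
Σ terms (k=0..7): 1.00000 + 7.56000 + 28.57680 + 72.01354 + 136.10558 + 205.79164 + 259.29747 + 280.04127 = 990.386295
B = 280.041266/990.386295 = 0.282760

Final: 0.282760


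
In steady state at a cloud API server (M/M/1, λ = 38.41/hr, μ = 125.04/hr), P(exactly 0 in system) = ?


ρ = 38.41/125.04 = 0.3072
P_n = (1−ρ)·ρ^n = (1 − 0.3072)·0.3072^0 = 0.6928·1.000000 = 0.692818

Final: 0.692818


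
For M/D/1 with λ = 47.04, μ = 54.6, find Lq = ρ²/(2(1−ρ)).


ρ = 47.04/54.6 = 0.8615
M/D/1: Lq = ρ²/(2(1−ρ)) = 0.7422/(2·0.1385) = 2.68034

Final: 2.68034


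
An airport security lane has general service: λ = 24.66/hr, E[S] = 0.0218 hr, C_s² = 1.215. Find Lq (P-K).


ρ = λ·E[S] = 24.66·0.0218 = 0.5376
Lq = ρ²(1+C_s²)/(2(1−ρ)) = 0.2890·(1+1.215)/(2·0.4624)
= 0.2890·2.2150/0.9248 = 0.69217

Final: 0.69217


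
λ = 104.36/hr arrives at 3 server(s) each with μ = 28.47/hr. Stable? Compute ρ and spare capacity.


Total capacity cμ = 3·28.47 = 85.41/hr
ρ = λ/(cμ) = 104.36/85.41 = 1.2219
Stable ⇔ ρ < 1: NO
Spare capacity = cμ − λ = 85.41 − 104.36 = -18.95/hr

Final: ρ = 1.2219; unstable; margin = -18.95/hr


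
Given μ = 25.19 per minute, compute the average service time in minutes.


Mean service time = 1/μ = 1/25.19 minute = 0.03970 minute
In minutes: 0.03970 × 1 = 0.03970 min

Final: 0.03970 min


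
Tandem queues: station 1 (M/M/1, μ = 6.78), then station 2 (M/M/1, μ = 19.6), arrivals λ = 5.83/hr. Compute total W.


Each node sees arrival rate λ = 5.83/hr (tandem ⇒ throughput preserved).
W₁ = 1/(μ₁−λ) = 1/(6.78−5.83) = 1.05263 hr
W₂ = 1/(μ₂−λ) = 1/(19.6−5.83) = 0.07262 hr
W_total = W₁ + W₂ = 1.05263 + 0.07262 = 1.12525 hr

Final: 1.12525 hr


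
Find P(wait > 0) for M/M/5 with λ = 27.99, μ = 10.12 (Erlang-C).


a = λ/μ = 2.7658; ρ = a/5 = 0.5532
P₀ = 0.060337 (from M/M/c formula)
C(c,a) = [a^c/(c!(1−ρ))]·P₀ = [161.84971/(120·0.4468)]·0.060337
= 3.01843·0.060337 = 0.182122

Final: 0.182122


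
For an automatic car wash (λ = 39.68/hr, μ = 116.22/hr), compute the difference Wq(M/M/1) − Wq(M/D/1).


ρ = 39.68/116.22 = 0.3414
Wq(M/M/1) = ρ/(μ−λ) = 0.3414/76.54 = 0.004461 hr
Wq(M/D/1) = ρ/(2(μ−λ)) = 0.002230 hr
Savings = 0.004461 − 0.002230 = 0.002230 hr

Final: 0.002230 hr


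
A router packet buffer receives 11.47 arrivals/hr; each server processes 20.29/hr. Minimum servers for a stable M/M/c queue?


Stability requires cμ > λ ⇔ c > λ/μ.
λ/μ = 11.47/20.29 = 0.5653
Minimum integer c = ⌊0.5653⌋ + 1 = 1
Check: 1·20.29 = 20.29 > 11.47, while 0·20.29 = 0.00 ≤ 11.47

Final: 1 servers


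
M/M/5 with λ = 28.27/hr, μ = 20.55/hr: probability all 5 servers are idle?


a = λ/μ = 28.27/20.55 = 1.3757; ρ = a/c = 0.2751
Σ_{k=0}^{4} a^k/k! (terms k=0..4) = 1.00000 + 1.37567 + 0.94623 + 0.43390 + 0.14923 = 3.90503
Tail: a^5/(5!(1−ρ)) = 4.92686/(120·0.7249) = 0.05664
P₀ = 1/(3.90503 + 0.05664) = 1/3.96167 = 0.252419

Final: 0.252419


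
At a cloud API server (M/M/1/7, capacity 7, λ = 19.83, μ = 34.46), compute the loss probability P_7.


ρ = λ/μ = 19.83/34.46 = 0.5754
P_K = (1−ρ)ρ^K/(1−ρ^(K+1)) = (0.4246·0.020895)/(1 − 0.012024)
= 0.008871/0.987976 = 0.008979

Final: 0.008979


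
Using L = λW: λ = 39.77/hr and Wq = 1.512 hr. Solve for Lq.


Lq = λWq = 39.77·1.512 = 60.1322

Final: 60.1322


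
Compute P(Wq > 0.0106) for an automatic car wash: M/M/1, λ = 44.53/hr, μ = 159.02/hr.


ρ = 44.53/159.02 = 0.2800
P(Wq > t) = ρ·e^{−(μ−λ)t} = 0.2800·e^{−1.2136}
= 0.2800·0.297127 = 0.083204

Final: 0.083204


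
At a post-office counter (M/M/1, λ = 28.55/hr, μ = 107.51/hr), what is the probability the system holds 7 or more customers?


ρ = 28.55/107.51 = 0.2656
P(N ≥ n) = ρ^n = 0.2656^7 = 0.00009313

Final: 0.00009313


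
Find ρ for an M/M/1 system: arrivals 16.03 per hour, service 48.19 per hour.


ρ = λ/μ = 16.03/48.19 = 0.3326

Final: 0.3326


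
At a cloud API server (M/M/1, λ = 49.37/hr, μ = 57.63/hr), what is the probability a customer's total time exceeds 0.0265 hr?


W ~ Exponential(μ−λ) for M/M/1.
μ − λ = 57.63 − 49.37 = 8.2600
P(W > t) = e^{−(μ−λ)t} = e^{−0.2189} = 0.803410

Final: 0.803410


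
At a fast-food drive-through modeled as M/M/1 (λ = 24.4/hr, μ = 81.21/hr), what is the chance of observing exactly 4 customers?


ρ = 24.4/81.21 = 0.3005
P_n = (1−ρ)·ρ^n = (1 − 0.3005)·0.3005^4 = 0.6995·0.008149 = 0.005701

Final: 0.005701


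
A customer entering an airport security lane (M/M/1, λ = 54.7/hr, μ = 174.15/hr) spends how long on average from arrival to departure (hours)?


W = 1/(μ−λ) = 1/(174.15 − 54.7) = 1/119.45 = 0.008372 hr

Final: 0.008372 hr


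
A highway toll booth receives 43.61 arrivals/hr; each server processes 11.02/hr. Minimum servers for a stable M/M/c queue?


Stability requires cμ > λ ⇔ c > λ/μ.
λ/μ = 43.61/11.02 = 3.9574
Minimum integer c = ⌊3.9574⌋ + 1 = 4
Check: 4·11.02 = 44.08 > 43.61, while 3·11.02 = 33.06 ≤ 43.61

Final: 4 servers


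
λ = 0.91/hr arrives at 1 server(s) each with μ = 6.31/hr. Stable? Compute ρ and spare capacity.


Total capacity cμ = 1·6.31 = 6.31/hr
ρ = λ/(cμ) = 0.91/6.31 = 0.1442
Stable ⇔ ρ < 1: YES
Spare capacity = cμ − λ = 6.31 − 0.91 = 5.40/hr

Final: ρ = 0.1442; stable; margin = 5.40/hr


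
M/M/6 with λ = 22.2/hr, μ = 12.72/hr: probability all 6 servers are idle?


a = λ/μ = 22.2/12.72 = 1.7453; ρ = a/c = 0.2909
Σ_{k=0}^{5} a^k/k! (terms k=0..5) = 1.00000 + 1.74528 + 1.52301 + 0.88603 + 0.38659 + 0.13494 = 5.67585
Tail: a^6/(6!(1−ρ)) = 28.26150/(720·0.7091) = 0.05535
P₀ = 1/(5.67585 + 0.05535) = 1/5.73120 = 0.174483

Final: 0.174483


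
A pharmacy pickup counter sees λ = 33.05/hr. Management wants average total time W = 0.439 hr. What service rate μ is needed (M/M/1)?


W = 1/(μ−λ) ⇒ μ − λ = 1/W = 1/0.439 = 2.2779
μ = λ + 1/W = 33.05 + 2.2779 = 35.3279 per hr

Final: 35.3279 /hr


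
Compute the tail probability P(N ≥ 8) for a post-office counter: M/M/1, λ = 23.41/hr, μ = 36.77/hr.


ρ = 23.41/36.77 = 0.6367
P(N ≥ n) = ρ^n = 0.6367^8 = 0.026994

Final: 0.026994


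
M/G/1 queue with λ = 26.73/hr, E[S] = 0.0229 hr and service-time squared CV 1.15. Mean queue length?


ρ = λ·E[S] = 26.73·0.0229 = 0.6121
Lq = ρ²(1+C_s²)/(2(1−ρ)) = 0.3747·(1+1.15)/(2·0.3879)
= 0.3747·2.1500/0.7758 = 1.03843

Final: 1.03843


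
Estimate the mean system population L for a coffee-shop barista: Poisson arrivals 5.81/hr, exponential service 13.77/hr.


ρ = λ/μ = 5.81/13.77 = 0.4219
L = ρ/(1−ρ) = 0.4219/(1 − 0.4219) = 0.4219/0.5781 = 0.7299

Final: 0.7299


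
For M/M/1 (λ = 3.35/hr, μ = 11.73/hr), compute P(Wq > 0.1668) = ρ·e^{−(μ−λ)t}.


ρ = 3.35/11.73 = 0.2856
P(Wq > t) = ρ·e^{−(μ−λ)t} = 0.2856·e^{−1.3978}
= 0.2856·0.247144 = 0.070582

Final: 0.070582


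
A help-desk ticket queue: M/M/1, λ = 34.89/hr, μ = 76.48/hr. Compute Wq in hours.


ρ = 34.89/76.48 = 0.4562
Wq = ρ/(μ−λ) = 0.4562/(76.48 − 34.89) = 0.4562/41.59 = 0.01097 hr

Final: 0.01097 hr


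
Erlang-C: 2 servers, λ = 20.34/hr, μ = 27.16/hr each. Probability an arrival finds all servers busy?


a = λ/μ = 0.7489; ρ = a/2 = 0.3744
P₀ = 0.455130 (from M/M/c formula)
C(c,a) = [a^c/(c!(1−ρ))]·P₀ = [0.56084/(2·0.6256)]·0.455130
= 0.44828·0.455130 = 0.204025

Final: 0.204025


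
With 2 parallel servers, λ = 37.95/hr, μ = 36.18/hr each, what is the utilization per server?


ρ = λ/(cμ) = 37.95/(2·36.18) = 37.95/72.36 = 0.5245

Final: 0.5245


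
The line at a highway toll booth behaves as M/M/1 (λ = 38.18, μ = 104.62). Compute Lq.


ρ = 38.18/104.62 = 0.3649
Lq = ρ²/(1−ρ) = 0.1332/0.6351 = 0.2097

Final: 0.2097


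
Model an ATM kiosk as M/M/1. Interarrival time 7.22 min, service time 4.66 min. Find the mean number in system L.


λ = 60/7.22 = 8.3102 /hr
μ = 60/4.66 = 12.8755 /hr
ρ = λ/μ = 8.3102/12.8755 = 0.6454
L = ρ/(1−ρ) = 0.6454/0.3546 = 1.8203

Final: 1.8203


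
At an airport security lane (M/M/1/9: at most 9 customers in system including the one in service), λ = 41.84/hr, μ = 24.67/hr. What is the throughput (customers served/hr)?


ρ = 1.6960; P_K = (1−ρ)ρ^9/(1−ρ^10) = 0.412468
λ_eff = λ(1 − P_K) = 41.84·(1 − 0.412468) = 41.84·0.587532 = 24.5823 /hr

Final: 24.5823 /hr


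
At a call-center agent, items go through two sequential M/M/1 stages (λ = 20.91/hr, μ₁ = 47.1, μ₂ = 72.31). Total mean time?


Each node sees arrival rate λ = 20.91/hr (tandem ⇒ throughput preserved).
W₁ = 1/(μ₁−λ) = 1/(47.1−20.91) = 0.03818 hr
W₂ = 1/(μ₂−λ) = 1/(72.31−20.91) = 0.01946 hr
W_total = W₁ + W₂ = 0.03818 + 0.01946 = 0.05764 hr

Final: 0.05764 hr


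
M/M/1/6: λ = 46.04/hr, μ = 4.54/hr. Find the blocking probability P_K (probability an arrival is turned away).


ρ = λ/μ = 46.04/4.54 = 10.1410
P_K = (1−ρ)ρ^K/(1−ρ^(K+1)) = (-9.1410·1087618.966889)/(1 − 11029510.404314)
= -9941891.437424/-11029509.404314 = 0.901390

Final: 0.901390


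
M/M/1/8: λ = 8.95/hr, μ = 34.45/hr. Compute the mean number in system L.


ρ = 8.95/34.45 = 0.2598
L = ρ[1 − (K+1)ρ^K + Kρ^(K+1)] / [(1−ρ)(1−ρ^(K+1))]
Numerator: 0.2598·(1 − 9·0.00002075 + 8·0.000005391) = 0.259759
Denominator: (0.7402)·(0.999995) = 0.740199
L = 0.259759/0.740199 = 0.3509

Final: 0.3509


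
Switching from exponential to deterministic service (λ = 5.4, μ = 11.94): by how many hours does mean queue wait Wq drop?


ρ = 5.4/11.94 = 0.4523
Wq(M/M/1) = ρ/(μ−λ) = 0.4523/6.54 = 0.06915 hr
Wq(M/D/1) = ρ/(2(μ−λ)) = 0.03458 hr
Savings = 0.06915 − 0.03458 = 0.03458 hr

Final: 0.03458 hr


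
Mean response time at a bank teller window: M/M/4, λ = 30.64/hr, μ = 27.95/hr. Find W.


a = 1.0962; ρ = 0.2741; P₀ = 0.333380
Lq = P₀·a^c·ρ/(c!(1−ρ)²) = 0.01043
Wq = Lq/λ = 0.01043/30.64 = 0.0003405 hr
W = Wq + 1/μ = 0.0003405 + 0.03578 = 0.03612 hr

Final: 0.03612 hr


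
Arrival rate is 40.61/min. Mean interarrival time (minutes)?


Mean interarrival time = 1/λ = 1/40.61 minute = 0.02462 minute
In minutes: 0.02462 × 1 = 0.02462 min

Final: 0.02462 min


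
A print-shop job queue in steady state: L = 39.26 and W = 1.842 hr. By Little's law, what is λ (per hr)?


λ = L/W = 39.26/1.842 = 21.3138 /hr

Final: 21.3138 /hr


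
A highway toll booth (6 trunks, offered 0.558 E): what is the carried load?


B(6,0.558) = 0.00002400 (Erlang-B)
Carried load = a(1 − B) = 0.558·(1 − 0.00002400) = 0.558·0.999976 = 0.5580 E

Final: 0.5580 Erlangs


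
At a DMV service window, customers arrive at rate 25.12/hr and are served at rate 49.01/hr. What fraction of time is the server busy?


ρ = λ/μ = 25.12/49.01 = 0.5125

Final: 0.5125


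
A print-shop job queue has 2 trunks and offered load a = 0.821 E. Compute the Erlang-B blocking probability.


B(c,a) = (a^c/c!) / Σ_{k=0}^{c} a^k/k!
a^2/2! = 0.337020
Σ terms (k=0..2): 1.00000 + 0.82100 + 0.33702 = 2.158021
B = 0.337020/2.158021 = 0.156171

Final: 0.156171


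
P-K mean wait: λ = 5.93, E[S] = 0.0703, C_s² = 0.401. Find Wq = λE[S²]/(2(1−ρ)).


ρ = λ·E[S] = 5.93·0.0703 = 0.4169
E[S²] = E[S]²(1+C_s²) = 0.0703²·(1+0.401) = 0.006924
Wq = λ·E[S²]/(2(1−ρ)) = 5.93·0.006924/(2·0.5831) = 0.03521 hr

Final: 0.03521 hr


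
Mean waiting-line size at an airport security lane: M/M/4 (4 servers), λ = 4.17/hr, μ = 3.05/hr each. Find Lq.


a = λ/μ = 1.3672; ρ = a/4 = 0.3418
P₀ = 0.253229
Lq = P₀·a^c·ρ / (c!·(1−ρ)²) = 0.253229·3.49418·0.3418/(24·0.43322)
= 0.02909

Final: 0.02909


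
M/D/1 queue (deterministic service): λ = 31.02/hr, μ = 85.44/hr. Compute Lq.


ρ = 31.02/85.44 = 0.3631
M/D/1: Lq = ρ²/(2(1−ρ)) = 0.1318/(2·0.6369) = 0.10347

Final: 0.10347


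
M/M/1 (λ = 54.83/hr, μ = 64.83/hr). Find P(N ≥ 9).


ρ = 54.83/64.83 = 0.8458
P(N ≥ n) = ρ^n = 0.8458^9 = 0.221401

Final: 0.221401


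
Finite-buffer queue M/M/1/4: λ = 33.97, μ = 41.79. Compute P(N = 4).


ρ = λ/μ = 33.97/41.79 = 0.8129
P_K = (1−ρ)ρ^K/(1−ρ^(K+1)) = (0.1871·0.436609)/(1 − 0.354908)
= 0.081701/0.645092 = 0.126650

Final: 0.126650


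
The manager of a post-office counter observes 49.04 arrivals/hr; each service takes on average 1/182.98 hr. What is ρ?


ρ = λ/μ = 49.04/182.98 = 0.2680

Final: 0.2680


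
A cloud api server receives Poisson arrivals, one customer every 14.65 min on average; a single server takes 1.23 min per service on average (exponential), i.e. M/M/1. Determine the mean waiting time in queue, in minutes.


λ = 60/14.65 = 4.0956 /hr
μ = 60/1.23 = 48.7805 /hr
ρ = λ/μ = 4.0956/48.7805 = 0.08396
Wq = ρ/(μ−λ) = 0.08396/(48.7805−4.0956) = 0.001879 hr
In minutes: 0.001879·60 = 0.1127 min

Final: 0.1127 min


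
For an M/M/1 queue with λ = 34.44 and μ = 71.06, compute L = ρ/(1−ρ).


ρ = λ/μ = 34.44/71.06 = 0.4847
L = ρ/(1−ρ) = 0.4847/(1 − 0.4847) = 0.4847/0.5153 = 0.9405

Final: 0.9405


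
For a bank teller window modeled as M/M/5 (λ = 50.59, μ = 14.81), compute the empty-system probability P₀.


a = λ/μ = 50.59/14.81 = 3.4159; ρ = a/c = 0.6832
Σ_{k=0}^{4} a^k/k! (terms k=0..4) = 1.00000 + 3.41594 + 5.83431 + 6.64320 + 5.67319 = 22.56663
Tail: a^5/(5!(1−ρ)) = 465.10189/(120·0.3168) = 12.23387
P₀ = 1/(22.56663 + 12.23387) = 1/34.80051 = 0.028735

Final: 0.028735


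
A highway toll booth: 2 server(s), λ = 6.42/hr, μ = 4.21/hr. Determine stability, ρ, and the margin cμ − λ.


Total capacity cμ = 2·4.21 = 8.42/hr
ρ = λ/(cμ) = 6.42/8.42 = 0.7625
Stable ⇔ ρ < 1: YES
Spare capacity = cμ − λ = 8.42 − 6.42 = 2.00/hr

Final: ρ = 0.7625; stable; margin = 2.00/hr


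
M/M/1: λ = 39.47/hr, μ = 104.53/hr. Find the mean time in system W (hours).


W = 1/(μ−λ) = 1/(104.53 − 39.47) = 1/65.06 = 0.01537 hr

Final: 0.01537 hr


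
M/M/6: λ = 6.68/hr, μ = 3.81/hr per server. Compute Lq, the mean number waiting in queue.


a = λ/μ = 1.7533; ρ = a/6 = 0.2922
P₀ = 0.173090
Lq = P₀·a^c·ρ / (c!·(1−ρ)²) = 0.173090·29.04751·0.2922/(720·0.50096)
= 0.004073

Final: 0.004073


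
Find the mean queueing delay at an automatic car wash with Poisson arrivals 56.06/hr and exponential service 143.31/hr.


ρ = 56.06/143.31 = 0.3912
Wq = ρ/(μ−λ) = 0.3912/(143.31 − 56.06) = 0.3912/87.25 = 0.004483 hr

Final: 0.004483 hr


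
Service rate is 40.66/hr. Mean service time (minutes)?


Mean service time = 1/μ = 1/40.66 hour = 0.02459 hour
In minutes: 0.02459 × 60 = 1.4757 min

Final: 1.4757 min


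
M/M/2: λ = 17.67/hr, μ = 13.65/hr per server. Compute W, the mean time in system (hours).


a = 1.2945; ρ = 0.6473; P₀ = 0.214143
Lq = P₀·a^c·ρ/(c!(1−ρ)²) = 0.93331
Wq = Lq/λ = 0.93331/17.67 = 0.05282 hr
W = Wq + 1/μ = 0.05282 + 0.07326 = 0.12608 hr

Final: 0.12608 hr


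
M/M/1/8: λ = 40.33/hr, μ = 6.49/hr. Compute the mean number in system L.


ρ = 40.33/6.49 = 6.2142
L = ρ[1 − (K+1)ρ^K + Kρ^(K+1)] / [(1−ρ)(1−ρ^(K+1))]
Numerator: 6.2142·(1 − 9·2223659.066922 + 8·13818208.038363) = 562586309.754498
Denominator: (-5.2142)·(-13818207.038363) = 72050558.733160
L = 562586309.754498/72050558.733160 = 7.8082

Final: 7.8082


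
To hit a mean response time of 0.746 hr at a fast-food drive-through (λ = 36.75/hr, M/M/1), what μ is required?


W = 1/(μ−λ) ⇒ μ − λ = 1/W = 1/0.746 = 1.3405
μ = λ + 1/W = 36.75 + 1.3405 = 38.0905 per hr

Final: 38.0905 /hr


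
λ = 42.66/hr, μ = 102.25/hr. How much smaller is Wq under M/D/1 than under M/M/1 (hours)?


ρ = 42.66/102.25 = 0.4172
Wq(M/M/1) = ρ/(μ−λ) = 0.4172/59.59 = 0.007001 hr
Wq(M/D/1) = ρ/(2(μ−λ)) = 0.003501 hr
Savings = 0.007001 − 0.003501 = 0.003501 hr

Final: 0.003501 hr


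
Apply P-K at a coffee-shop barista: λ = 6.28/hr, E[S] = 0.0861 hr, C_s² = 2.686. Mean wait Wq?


ρ = λ·E[S] = 6.28·0.0861 = 0.5407
E[S²] = E[S]²(1+C_s²) = 0.0861²·(1+2.686) = 0.027325
Wq = λ·E[S²]/(2(1−ρ)) = 6.28·0.027325/(2·0.4593) = 0.18681 hr

Final: 0.18681 hr


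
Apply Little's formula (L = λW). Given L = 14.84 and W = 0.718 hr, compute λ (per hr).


λ = L/W = 14.84/0.718 = 20.6685 /hr

Final: 20.6685 /hr


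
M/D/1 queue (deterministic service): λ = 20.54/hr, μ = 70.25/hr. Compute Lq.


ρ = 20.54/70.25 = 0.2924
M/D/1: Lq = ρ²/(2(1−ρ)) = 0.08549/(2·0.7076) = 0.06041

Final: 0.06041


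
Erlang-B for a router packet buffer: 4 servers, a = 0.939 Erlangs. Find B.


B(c,a) = (a^c/c!) / Σ_{k=0}^{c} a^k/k!
a^4/4! = 0.032393
Σ terms (k=0..4): 1.00000 + 0.93900 + 0.44086 + 0.13799 + 0.03239 = 2.550243
B = 0.032393/2.550243 = 0.012702

Final: 0.012702


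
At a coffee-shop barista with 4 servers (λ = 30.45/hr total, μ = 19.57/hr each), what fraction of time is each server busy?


ρ = λ/(cμ) = 30.45/(4·19.57) = 30.45/78.28 = 0.3890

Final: 0.3890


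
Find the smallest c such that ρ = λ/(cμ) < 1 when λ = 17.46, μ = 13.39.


Stability requires cμ > λ ⇔ c > λ/μ.
λ/μ = 17.46/13.39 = 1.3040
Minimum integer c = ⌊1.3040⌋ + 1 = 2
Check: 2·13.39 = 26.78 > 17.46, while 1·13.39 = 13.39 ≤ 17.46

Final: 2 servers


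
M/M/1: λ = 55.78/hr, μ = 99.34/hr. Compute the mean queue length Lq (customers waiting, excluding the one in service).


ρ = 55.78/99.34 = 0.5615
Lq = ρ²/(1−ρ) = 0.3153/0.4385 = 0.7190

Final: 0.7190


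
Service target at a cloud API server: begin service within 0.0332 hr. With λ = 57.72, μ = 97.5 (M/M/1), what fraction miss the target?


ρ = 57.72/97.5 = 0.5920
P(Wq > t) = ρ·e^{−(μ−λ)t} = 0.5920·e^{−1.3207}
= 0.5920·0.266949 = 0.158034

Final: 0.158034


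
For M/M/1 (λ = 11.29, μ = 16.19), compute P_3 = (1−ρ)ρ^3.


ρ = 11.29/16.19 = 0.6973
P_n = (1−ρ)·ρ^n = (1 − 0.6973)·0.6973^3 = 0.3027·0.339111 = 0.102634

Final: 0.102634


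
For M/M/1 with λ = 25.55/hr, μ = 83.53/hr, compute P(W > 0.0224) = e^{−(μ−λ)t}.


W ~ Exponential(μ−λ) for M/M/1.
μ − λ = 83.53 − 25.55 = 57.9800
P(W > t) = e^{−(μ−λ)t} = e^{−1.2988} = 0.272872

Final: 0.272872


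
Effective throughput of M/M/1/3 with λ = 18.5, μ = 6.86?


ρ = 2.6968; P_K = (1−ρ)ρ^3/(1−ρ^4) = 0.641314
λ_eff = λ(1 − P_K) = 18.5·(1 − 0.641314) = 18.5·0.358686 = 6.6357 /hr

Final: 6.6357 /hr


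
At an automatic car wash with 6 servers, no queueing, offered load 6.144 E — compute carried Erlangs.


B(6,6.144) = 0.274955 (Erlang-B)
Carried load = a(1 − B) = 6.144·(1 − 0.274955) = 6.144·0.725045 = 4.4547 E

Final: 4.4547 Erlangs


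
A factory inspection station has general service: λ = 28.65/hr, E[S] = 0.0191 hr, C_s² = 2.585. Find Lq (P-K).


ρ = λ·E[S] = 28.65·0.0191 = 0.5472
Lq = ρ²(1+C_s²)/(2(1−ρ)) = 0.2994·(1+2.585)/(2·0.4528)
= 0.2994·3.5850/0.9056 = 1.18545

Final: 1.18545


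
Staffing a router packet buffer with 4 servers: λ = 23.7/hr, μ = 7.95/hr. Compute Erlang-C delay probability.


a = λ/μ = 2.9811; ρ = a/4 = 0.7453
P₀ = 0.038820 (from M/M/c formula)
C(c,a) = [a^c/(c!(1−ρ))]·P₀ = [78.98141/(24·0.2547)]·0.038820
= 12.91980·0.038820 = 0.501542

Final: 0.501542
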